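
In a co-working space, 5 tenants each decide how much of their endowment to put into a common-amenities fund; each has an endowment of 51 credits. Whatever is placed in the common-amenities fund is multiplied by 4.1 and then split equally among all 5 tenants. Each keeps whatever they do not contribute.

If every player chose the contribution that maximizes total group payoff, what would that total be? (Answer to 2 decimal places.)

1045.50 credits

Each contributed unit returns 4.100 to the group as a whole (0.8200 to each of 5 players), which exceeds 1, so the social optimum is full contribution: group total = 4.100 × 255 = 1045.50.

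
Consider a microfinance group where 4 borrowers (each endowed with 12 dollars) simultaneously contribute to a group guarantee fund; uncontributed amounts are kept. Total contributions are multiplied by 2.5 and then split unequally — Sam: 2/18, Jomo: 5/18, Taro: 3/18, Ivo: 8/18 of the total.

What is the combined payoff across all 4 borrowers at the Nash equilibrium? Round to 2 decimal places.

Each unit j contributes comes back to j as 2.5 × (j's share), so j prefers to contribute only if that share exceeds 1/2.5 = 0.4000; otherwise keeping the unit dominates.
Ivo alone (share 8/18) is above the threshold, contributing 12; the remaining 3 contribute 0. Total contributed: 12.
The group guarantee fund pays out 2.5 × 12 = 30.00 in total (split across the unequal shares, but the aggregate is all that matters for the group sum).
The 3 free-riders keep 12 each, adding 36. Group total = 36 + 30.00 = 66.00.

66.00 dollars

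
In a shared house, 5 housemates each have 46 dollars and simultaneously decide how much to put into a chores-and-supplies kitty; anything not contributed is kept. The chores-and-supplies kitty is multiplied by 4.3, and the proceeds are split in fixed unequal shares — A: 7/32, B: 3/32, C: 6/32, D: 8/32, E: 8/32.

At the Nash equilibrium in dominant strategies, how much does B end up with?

83.09 dollars

For player j, contributing a unit is worthwhile iff 4.3 × (j's share) ≥ 1, i.e. iff j's share is at least 0.2326.
D and E clear that bar, contributing 46 each; the remaining 3 contribute 0. Total contributed: 92.
B keeps 46 and receives 4.3 × 92 × 3/32 = 37.09 from the chores-and-supplies kitty, for a payoff of 83.09.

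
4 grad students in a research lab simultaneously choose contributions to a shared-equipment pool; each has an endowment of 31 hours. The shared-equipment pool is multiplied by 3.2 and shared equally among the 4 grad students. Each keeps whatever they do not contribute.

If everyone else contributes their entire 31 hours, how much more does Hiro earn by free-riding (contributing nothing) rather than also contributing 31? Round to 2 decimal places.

Switching from a contribution of 31 to 0 lets Hiro keep an extra 31 hours, but lowers the shared-equipment pool by 31, which costs Hiro their own share of that drop: 3.2/4 × 31 = 24.80.
Net gain = 31 − 24.80 = 6.20. The private return per contributed unit (0.8000) is below 1, so free-riding is indeed the best response regardless of what the others do.

6.20 hours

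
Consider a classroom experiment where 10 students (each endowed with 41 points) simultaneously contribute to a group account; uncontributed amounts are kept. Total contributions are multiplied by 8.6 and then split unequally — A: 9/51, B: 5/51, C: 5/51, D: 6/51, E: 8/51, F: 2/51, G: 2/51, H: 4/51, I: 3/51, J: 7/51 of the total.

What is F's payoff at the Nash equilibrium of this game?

96.31 points

Player j's private return per contributed unit is 8.6 × (j's share). Contributing is weakly dominant for j when that share is at least 1/8.6 = 0.1163, and contributing 0 is dominant otherwise.
A, D, E and J clear that bar, contributing 41 each; the remaining 6 contribute 0. Total contributed: 164.
F keeps 41 and receives 8.6 × 164 × 2/51 = 55.31 from the group account, for a payoff of 96.31.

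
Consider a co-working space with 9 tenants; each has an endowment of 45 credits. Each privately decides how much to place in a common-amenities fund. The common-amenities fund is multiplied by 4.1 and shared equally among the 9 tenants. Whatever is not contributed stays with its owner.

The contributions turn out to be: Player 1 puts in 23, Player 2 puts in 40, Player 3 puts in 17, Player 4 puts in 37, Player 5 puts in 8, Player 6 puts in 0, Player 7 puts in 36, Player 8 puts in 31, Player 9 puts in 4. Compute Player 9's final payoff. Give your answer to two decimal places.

Total contributed: 23 + 40 + 17 + 37 + 8 + 0 + 36 + 31 + 4 = 196.
Each receives 4.1 × 196 / 9 = 89.29 from the common-amenities fund.
Player 9 keeps 45 − 4 = 41, so Player 9's payoff is 41 + 89.29 = 130.29.

130.29 credits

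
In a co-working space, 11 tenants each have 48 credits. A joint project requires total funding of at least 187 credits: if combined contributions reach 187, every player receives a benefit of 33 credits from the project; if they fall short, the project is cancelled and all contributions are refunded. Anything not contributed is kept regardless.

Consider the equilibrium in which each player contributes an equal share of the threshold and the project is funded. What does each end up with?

64 credits

Equal share of the threshold: 187/11 = 17.
At this profile no one gains by cutting their contribution: any cut drops the total below 187, the project is cancelled, contributions are refunded, and the deviator ends with 48, which is less than 48 − 17 + 33 = 64. Contributing more than 17 just wastes the excess. So contributing exactly 17 is a best response.
Each player's payoff: 48 − 17 + 33 = 64.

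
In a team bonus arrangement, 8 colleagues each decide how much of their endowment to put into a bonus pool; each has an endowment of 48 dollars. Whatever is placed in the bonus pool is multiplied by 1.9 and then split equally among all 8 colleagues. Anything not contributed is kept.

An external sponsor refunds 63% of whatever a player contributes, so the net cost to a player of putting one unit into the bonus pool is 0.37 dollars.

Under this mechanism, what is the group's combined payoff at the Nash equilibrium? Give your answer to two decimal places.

384.00 dollars

The effective private return is (1.9/8) / 0.37 = 0.6419, which is still under 1, so the mechanism doesn't change anyone's dominant strategy: zero contribution.
At the Nash equilibrium no one contributes; group total payoff = 8 × 48 = 384.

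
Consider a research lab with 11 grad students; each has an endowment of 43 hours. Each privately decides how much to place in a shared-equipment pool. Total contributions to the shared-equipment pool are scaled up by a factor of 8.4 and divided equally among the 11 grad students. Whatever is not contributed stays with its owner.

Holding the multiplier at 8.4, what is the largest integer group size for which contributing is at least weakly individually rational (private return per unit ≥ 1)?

8

Private return per unit is 8.4/(group size), which is ≥ 1 whenever the group size is ≤ 8.4.
The largest such integer is 8.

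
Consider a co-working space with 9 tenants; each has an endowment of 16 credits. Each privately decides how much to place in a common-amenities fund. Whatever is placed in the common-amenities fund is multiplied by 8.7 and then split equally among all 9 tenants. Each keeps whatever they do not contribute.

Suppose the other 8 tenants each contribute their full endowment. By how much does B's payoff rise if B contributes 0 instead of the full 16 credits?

0.53 credits

Switching from a contribution of 16 to 0 lets B keep an extra 16 credits, but lowers the common-amenities fund by 16, which costs B their own share of that drop: 8.7/9 × 16 = 15.47.
Net gain = 16 − 15.47 = 0.53. The private return per contributed unit (0.9667) is below 1, so free-riding is indeed the best response regardless of what the others do.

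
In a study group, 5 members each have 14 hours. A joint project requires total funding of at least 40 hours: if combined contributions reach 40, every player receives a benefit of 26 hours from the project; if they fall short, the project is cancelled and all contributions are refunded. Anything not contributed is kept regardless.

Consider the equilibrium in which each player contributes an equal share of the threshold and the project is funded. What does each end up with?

Equal share of the threshold: 40/5 = 8.
At this profile no one gains by cutting their contribution: any cut drops the total below 40, the project is cancelled, contributions are refunded, and the deviator ends with 14, which is less than 14 − 8 + 26 = 32. Contributing more than 8 just wastes the excess. So contributing exactly 8 is a best response.
Each player's payoff: 14 − 8 + 26 = 32.

32 hours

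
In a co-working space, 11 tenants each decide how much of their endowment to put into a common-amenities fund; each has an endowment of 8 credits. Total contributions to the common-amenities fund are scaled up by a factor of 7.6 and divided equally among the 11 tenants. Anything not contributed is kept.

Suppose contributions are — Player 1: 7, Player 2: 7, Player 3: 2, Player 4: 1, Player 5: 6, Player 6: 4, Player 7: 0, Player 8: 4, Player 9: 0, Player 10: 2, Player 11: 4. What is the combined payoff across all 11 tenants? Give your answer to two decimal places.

332.20 credits

Total contributed: 7 + 7 + 2 + 1 + 6 + 4 + 0 + 4 + 0 + 2 + 4 = 37; total kept: 11 × 8 − 37 = 51.
The common-amenities fund pays out 7.6 × 37 = 281.20 in aggregate.
Group total = 51 + 281.20 = 332.20.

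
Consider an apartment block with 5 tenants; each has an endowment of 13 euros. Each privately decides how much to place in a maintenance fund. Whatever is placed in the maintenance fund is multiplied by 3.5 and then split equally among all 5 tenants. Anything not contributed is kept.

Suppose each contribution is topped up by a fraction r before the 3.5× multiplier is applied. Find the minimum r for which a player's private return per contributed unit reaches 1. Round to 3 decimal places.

With matching at rate r, one contributed unit becomes (1 + r) in the maintenance fund and returns 3.5 × (1 + r) / 5 to the contributor.
Setting this equal to 1: 1 + r = 5/3.5 = 1.4286.
So the minimum matching rate is r = 1.4286 − 1 = 0.429.

0.429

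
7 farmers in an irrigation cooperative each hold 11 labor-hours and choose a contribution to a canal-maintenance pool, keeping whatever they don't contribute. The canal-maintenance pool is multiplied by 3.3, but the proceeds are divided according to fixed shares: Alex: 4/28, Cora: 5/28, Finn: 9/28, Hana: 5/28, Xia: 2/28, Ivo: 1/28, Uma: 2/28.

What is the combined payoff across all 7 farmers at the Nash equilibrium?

102.30 labor-hours

Each unit j contributes comes back to j as 3.3 × (j's share), so j prefers to contribute only if that share exceeds 1/3.3 = 0.3030; otherwise keeping the unit dominates.
Only Finn (9/28) clears that bar, contributing 11; the remaining 6 contribute 0. Total contributed: 11.
The canal-maintenance pool pays out 3.3 × 11 = 36.30 in total (split across the unequal shares, but the aggregate is all that matters for the group sum).
The 6 free-riders keep 11 each, adding 66. Group total = 66 + 36.30 = 102.30.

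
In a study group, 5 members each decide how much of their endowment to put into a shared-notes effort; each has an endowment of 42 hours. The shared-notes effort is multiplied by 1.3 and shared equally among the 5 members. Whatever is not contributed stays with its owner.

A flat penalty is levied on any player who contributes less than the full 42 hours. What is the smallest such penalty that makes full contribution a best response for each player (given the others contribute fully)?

Given the others contribute fully, the best deviation is to contribute 0 (any partial contribution still incurs the fine and gives up units whose private return 0.2600 is below 1).
Deviating from 42 to 0 saves 42 hours but forfeits the deviator's share of the drop in the shared-notes effort: 1.3/5 × 42 = 10.92.
So the deviation gain is 42 − 10.92 = 31.08, and the fine must be at least 31.08 hours to wipe it out.

31.08 hours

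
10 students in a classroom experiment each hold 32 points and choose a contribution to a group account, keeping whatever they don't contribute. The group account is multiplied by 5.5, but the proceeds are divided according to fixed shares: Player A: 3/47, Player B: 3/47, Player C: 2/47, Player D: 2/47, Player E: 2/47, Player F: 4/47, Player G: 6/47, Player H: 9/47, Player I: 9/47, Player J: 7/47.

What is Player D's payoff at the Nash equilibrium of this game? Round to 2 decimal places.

46.98 points

For player j, contributing a unit is worthwhile iff 5.5 × (j's share) ≥ 1, i.e. iff j's share is at least 0.1818.
Player H and Player I clear that bar, contributing 32 each; the remaining 8 contribute 0. Total contributed: 64.
Player D keeps 32 and receives 5.5 × 64 × 2/47 = 14.98 from the group account, for a payoff of 46.98.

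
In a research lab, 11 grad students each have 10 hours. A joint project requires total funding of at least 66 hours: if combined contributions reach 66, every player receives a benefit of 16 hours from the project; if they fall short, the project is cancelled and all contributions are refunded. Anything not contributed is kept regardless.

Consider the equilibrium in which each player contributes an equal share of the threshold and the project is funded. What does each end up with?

20 hours

Equal share of the threshold: 66/11 = 6.
At this profile no one gains by cutting their contribution: any cut drops the total below 66, the project is cancelled, contributions are refunded, and the deviator ends with 10, which is less than 10 − 6 + 16 = 20. Contributing more than 6 just wastes the excess. So contributing exactly 6 is a best response.
Each player's payoff: 10 − 6 + 16 = 20.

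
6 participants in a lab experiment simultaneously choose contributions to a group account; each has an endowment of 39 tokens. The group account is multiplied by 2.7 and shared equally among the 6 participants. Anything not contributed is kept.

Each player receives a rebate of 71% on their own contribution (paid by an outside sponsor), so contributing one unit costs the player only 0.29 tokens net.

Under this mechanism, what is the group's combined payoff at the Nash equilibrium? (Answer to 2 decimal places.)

With the mechanism, a contributed unit returns (2.7/6) / 0.29 = 1.5517 per unit of net cost to the contributor — now above 1 — so contributing fully is weakly dominant for every player.
At the Nash equilibrium everyone contributes 39. Group total payoff = 6 × (39 × 0.71 + 2.7 × 39) = 797.94.

797.94 tokens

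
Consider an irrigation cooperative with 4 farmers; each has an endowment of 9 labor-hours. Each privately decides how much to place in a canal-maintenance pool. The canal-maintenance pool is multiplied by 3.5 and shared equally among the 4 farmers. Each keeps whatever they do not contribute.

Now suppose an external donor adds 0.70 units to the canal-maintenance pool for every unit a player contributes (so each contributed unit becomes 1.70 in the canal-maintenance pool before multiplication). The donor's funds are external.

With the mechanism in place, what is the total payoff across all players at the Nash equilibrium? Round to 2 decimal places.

Under the mechanism each unit contributed yields 3.5 × 1.70 / 4 = 1.4875 back to its contributor per unit of net cost, which exceeds 1, making full contribution the dominant choice for everyone.
At the Nash equilibrium everyone contributes 9. Group total payoff = 3.5 × 1.70 × 36 = 214.20.

214.20 labor-hours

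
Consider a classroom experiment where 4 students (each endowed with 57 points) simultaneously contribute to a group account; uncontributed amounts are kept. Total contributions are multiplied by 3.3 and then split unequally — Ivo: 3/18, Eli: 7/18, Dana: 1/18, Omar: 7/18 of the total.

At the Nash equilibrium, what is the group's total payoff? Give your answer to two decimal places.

490.20 points

A player with share s gets back 3.3·s per unit contributed, so full contribution is dominant for anyone with s > 1/3.3 = 0.3030 and zero contribution is dominant for anyone below.
Eli and Omar clear that bar, contributing 57 each; the remaining 2 contribute 0. Total contributed: 114.
The group account pays out 3.3 × 114 = 376.20 in total (split across the unequal shares, but the aggregate is all that matters for the group sum).
The 2 free-riders keep 57 each, adding 114. Group total = 114 + 376.20 = 490.20.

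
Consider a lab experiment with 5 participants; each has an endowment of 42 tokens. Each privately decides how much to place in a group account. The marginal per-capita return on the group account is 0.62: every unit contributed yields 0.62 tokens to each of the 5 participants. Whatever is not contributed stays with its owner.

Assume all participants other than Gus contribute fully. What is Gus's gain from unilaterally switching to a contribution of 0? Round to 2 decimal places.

Switching from a contribution of 42 to 0 lets Gus keep an extra 42 tokens, but lowers the group account by 42, which costs Gus their own share of that drop: 0.62 × 42 = 26.04.
Net gain = 42 − 26.04 = 15.96. The private return per contributed unit (0.62) is below 1, so free-riding is indeed the best response regardless of what the others do.

15.96 tokens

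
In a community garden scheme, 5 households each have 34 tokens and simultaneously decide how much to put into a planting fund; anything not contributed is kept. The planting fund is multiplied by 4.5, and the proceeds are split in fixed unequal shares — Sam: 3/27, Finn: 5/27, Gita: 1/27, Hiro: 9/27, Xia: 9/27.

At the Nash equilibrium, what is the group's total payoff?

408.00 tokens

A player with share s gets back 4.5·s per unit contributed, so full contribution is dominant for anyone with s > 1/4.5 = 0.2222 and zero contribution is dominant for anyone below.
Hiro and Xia are above the threshold, contributing 34 each; the remaining 3 contribute 0. Total contributed: 68.
The planting fund pays out 4.5 × 68 = 306.00 in total (split across the unequal shares, but the aggregate is all that matters for the group sum).
The 3 free-riders keep 34 each, adding 102. Group total = 102 + 306.00 = 408.00.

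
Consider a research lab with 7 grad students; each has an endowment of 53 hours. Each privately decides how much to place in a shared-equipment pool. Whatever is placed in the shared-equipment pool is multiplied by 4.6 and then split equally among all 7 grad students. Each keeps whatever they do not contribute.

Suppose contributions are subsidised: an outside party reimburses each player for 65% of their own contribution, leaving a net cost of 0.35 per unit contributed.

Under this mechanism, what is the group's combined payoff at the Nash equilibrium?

1947.75 hours

With the mechanism, a contributed unit returns (4.6/7) / 0.35 = 1.8776 per unit of net cost to the contributor — now above 1 — so contributing fully is weakly dominant for every player.
So the Nash equilibrium is full contribution by all 7; the group earns 7 × (53 × 0.65 + 4.6 × 53) = 1947.75.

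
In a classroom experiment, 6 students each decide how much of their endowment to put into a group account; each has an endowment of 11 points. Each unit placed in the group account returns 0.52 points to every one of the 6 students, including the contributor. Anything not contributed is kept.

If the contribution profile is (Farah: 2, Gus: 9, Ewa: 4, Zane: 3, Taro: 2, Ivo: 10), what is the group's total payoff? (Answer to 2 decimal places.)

129.60 points

Total contributed: 2 + 9 + 4 + 3 + 2 + 10 = 30; total kept: 6 × 11 − 30 = 36.
The group account pays out 0.52 × 6 × 30 = 93.60 in aggregate.
Group total = 36 + 93.60 = 129.60.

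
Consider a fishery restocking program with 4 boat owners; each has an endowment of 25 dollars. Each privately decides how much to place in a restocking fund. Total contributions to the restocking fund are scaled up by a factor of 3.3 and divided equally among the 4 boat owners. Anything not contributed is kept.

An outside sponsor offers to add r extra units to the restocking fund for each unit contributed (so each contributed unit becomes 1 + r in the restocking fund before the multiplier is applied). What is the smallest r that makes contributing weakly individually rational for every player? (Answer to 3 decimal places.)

With matching at rate r, one contributed unit becomes (1 + r) in the restocking fund and returns 3.3 × (1 + r) / 4 to the contributor.
Setting this equal to 1: 1 + r = 4/3.3 = 1.2121.
So the minimum matching rate is r = 1.2121 − 1 = 0.212.

0.212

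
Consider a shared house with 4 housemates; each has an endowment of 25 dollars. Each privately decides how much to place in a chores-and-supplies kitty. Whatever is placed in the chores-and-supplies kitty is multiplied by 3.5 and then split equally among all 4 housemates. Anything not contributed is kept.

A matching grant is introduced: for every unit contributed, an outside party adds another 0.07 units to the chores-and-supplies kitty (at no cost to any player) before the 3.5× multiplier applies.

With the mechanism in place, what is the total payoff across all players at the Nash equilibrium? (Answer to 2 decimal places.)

100.00 dollars

With the mechanism, a contributed unit returns 3.5 × 1.07 / 4 = 0.9363 per unit of net cost — still below 1 — so contributing 0 remains dominant for every player.
At the Nash equilibrium no one contributes; group total payoff = 4 × 25 = 100.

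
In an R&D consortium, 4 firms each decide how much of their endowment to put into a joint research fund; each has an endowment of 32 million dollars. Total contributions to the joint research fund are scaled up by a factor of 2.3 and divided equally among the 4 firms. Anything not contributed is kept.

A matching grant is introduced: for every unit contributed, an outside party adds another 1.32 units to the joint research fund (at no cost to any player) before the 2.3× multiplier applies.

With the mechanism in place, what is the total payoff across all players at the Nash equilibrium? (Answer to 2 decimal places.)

Under the mechanism each unit contributed yields 2.3 × 2.32 / 4 = 1.3340 back to its contributor per unit of net cost, which exceeds 1, making full contribution the dominant choice for everyone.
At the Nash equilibrium everyone contributes 32. Group total payoff = 2.3 × 2.32 × 128 = 683.01.

683.01 million dollars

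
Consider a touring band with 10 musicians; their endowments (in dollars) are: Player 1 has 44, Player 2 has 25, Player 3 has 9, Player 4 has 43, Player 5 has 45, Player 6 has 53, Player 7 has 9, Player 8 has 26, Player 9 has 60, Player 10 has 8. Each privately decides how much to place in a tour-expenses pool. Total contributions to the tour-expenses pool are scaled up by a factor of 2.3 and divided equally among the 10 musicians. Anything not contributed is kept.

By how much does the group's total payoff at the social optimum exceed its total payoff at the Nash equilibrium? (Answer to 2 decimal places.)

418.60 dollars

The private return per contributed unit is 2.3/10 = 0.2300 < 1 for every player regardless of endowment, so the Nash equilibrium is zero contribution and the group total is Σ E_j = 44 + 25 + 9 + 43 + 45 + 53 + 9 + 26 + 60 + 8 = 322.
Each contributed unit returns 2.300 to the group, so the social optimum is full contribution by everyone: group total = 2.300 × 322 = 740.60.
Efficiency loss = (2.300 − 1) × 322 = 418.60.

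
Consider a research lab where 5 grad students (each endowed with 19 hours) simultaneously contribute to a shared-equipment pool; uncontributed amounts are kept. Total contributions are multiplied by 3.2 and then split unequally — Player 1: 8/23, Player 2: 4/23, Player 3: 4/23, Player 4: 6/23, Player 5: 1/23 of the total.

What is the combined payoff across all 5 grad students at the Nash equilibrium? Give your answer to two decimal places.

136.80 hours

A player with share s gets back 3.2·s per unit contributed, so full contribution is dominant for anyone with s > 1/3.2 = 0.3125 and zero contribution is dominant for anyone below.
Player 1 alone (share 8/23) is above the threshold, contributing 19; the remaining 4 contribute 0. Total contributed: 19.
The shared-equipment pool pays out 3.2 × 19 = 60.80 in total (split across the unequal shares, but the aggregate is all that matters for the group sum).
The 4 free-riders keep 19 each, adding 76. Group total = 76 + 60.80 = 136.80.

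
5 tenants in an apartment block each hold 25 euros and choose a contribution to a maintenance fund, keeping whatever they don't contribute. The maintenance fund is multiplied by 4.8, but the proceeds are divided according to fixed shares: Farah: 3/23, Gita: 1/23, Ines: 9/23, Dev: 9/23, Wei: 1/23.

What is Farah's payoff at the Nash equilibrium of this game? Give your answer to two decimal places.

56.30 euros

For player j, contributing a unit is worthwhile iff 4.8 × (j's share) ≥ 1, i.e. iff j's share is at least 0.2083.
Ines and Dev clear that bar, contributing 25 each; the remaining 3 contribute 0. Total contributed: 50.
Farah keeps 25 and receives 4.8 × 50 × 3/23 = 31.30 from the maintenance fund, for a payoff of 56.30.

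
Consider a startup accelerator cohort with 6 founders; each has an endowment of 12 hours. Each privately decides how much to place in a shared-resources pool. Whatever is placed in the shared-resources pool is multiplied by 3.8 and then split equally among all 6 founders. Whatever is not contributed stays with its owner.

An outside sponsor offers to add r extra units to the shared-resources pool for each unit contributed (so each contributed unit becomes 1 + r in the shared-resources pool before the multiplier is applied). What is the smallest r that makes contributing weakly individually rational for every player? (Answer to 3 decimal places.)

With matching at rate r, one contributed unit becomes (1 + r) in the shared-resources pool and returns 3.8 × (1 + r) / 6 to the contributor.
Setting this equal to 1: 1 + r = 6/3.8 = 1.5789.
So the minimum matching rate is r = 1.5789 − 1 = 0.579.

0.579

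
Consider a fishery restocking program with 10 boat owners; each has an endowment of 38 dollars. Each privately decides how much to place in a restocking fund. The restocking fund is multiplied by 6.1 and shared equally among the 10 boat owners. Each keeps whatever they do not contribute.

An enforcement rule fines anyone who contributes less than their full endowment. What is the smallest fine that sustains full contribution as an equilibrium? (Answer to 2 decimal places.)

Given the others contribute fully, the best deviation is to contribute 0 (any partial contribution still incurs the fine and gives up units whose private return 0.6100 is below 1).
Deviating from 38 to 0 saves 38 dollars but forfeits the deviator's share of the drop in the restocking fund: 6.1/10 × 38 = 23.18.
So the deviation gain is 38 − 23.18 = 14.82, and the fine must be at least 14.82 dollars to wipe it out.

14.82 dollars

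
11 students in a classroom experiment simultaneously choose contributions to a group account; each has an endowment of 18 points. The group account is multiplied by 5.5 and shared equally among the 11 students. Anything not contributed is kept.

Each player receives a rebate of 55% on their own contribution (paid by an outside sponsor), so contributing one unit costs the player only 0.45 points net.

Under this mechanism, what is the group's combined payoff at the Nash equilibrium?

The effective private return per unit is now (5.5/11) / 0.45 = 1.1111 > 1, so every player's dominant strategy flips to full contribution.
So the Nash equilibrium is full contribution by all 11; the group earns 11 × (18 × 0.55 + 5.5 × 18) = 1197.90.

1197.90 points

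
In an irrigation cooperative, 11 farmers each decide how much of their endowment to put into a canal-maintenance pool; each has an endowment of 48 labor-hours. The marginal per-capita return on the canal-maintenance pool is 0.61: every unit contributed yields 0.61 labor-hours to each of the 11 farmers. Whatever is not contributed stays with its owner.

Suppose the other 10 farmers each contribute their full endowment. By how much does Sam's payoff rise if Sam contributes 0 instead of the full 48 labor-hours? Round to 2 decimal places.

18.72 labor-hours

Switching from a contribution of 48 to 0 lets Sam keep an extra 48 labor-hours, but lowers the canal-maintenance pool by 48, which costs Sam their own share of that drop: 0.61 × 48 = 29.28.
Net gain = 48 − 29.28 = 18.72. The private return per contributed unit (0.61) is below 1, so free-riding is indeed the best response regardless of what the others do.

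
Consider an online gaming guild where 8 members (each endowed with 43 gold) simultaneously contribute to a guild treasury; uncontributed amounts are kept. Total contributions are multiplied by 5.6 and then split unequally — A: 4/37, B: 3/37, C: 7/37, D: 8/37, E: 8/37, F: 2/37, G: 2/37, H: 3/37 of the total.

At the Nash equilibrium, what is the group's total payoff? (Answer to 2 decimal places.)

For player j, contributing a unit is worthwhile iff 5.6 × (j's share) ≥ 1, i.e. iff j's share is at least 0.1786.
C, D and E are above the threshold, contributing 43 each; the remaining 5 contribute 0. Total contributed: 129.
The guild treasury pays out 5.6 × 129 = 722.40 in total (split across the unequal shares, but the aggregate is all that matters for the group sum).
The 5 free-riders keep 43 each, adding 215. Group total = 215 + 722.40 = 937.40.

937.40 gold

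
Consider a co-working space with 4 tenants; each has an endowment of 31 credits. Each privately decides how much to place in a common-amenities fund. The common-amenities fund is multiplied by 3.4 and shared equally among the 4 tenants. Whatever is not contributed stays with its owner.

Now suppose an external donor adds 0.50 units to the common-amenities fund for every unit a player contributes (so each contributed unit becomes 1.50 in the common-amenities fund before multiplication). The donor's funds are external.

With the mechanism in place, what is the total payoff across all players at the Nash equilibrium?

632.40 credits

Under the mechanism each unit contributed yields 3.4 × 1.50 / 4 = 1.2750 back to its contributor per unit of net cost, which exceeds 1, making full contribution the dominant choice for everyone.
At the Nash equilibrium everyone contributes 31. Group total payoff = 3.4 × 1.50 × 124 = 632.40.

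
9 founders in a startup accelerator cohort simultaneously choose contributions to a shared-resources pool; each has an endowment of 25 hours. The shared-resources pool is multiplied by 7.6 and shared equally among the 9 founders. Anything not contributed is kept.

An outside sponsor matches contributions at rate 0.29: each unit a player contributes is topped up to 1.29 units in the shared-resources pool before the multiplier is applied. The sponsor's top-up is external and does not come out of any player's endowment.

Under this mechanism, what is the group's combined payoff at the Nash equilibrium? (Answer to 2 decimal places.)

2205.90 hours

The effective private return per unit is now 7.6 × 1.29 / 9 = 1.0893 > 1, so every player's dominant strategy flips to full contribution.
At the Nash equilibrium everyone contributes 25. Group total payoff = 7.6 × 1.29 × 225 = 2205.90.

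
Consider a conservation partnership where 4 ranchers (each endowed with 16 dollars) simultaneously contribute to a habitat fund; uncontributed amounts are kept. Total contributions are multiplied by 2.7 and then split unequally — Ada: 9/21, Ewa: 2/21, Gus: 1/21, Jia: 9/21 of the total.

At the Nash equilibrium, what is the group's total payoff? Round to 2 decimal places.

A player with share s gets back 2.7·s per unit contributed, so full contribution is dominant for anyone with s > 1/2.7 = 0.3704 and zero contribution is dominant for anyone below.
Ada and Jia are above the threshold, contributing 16 each; the remaining 2 contribute 0. Total contributed: 32.
The habitat fund pays out 2.7 × 32 = 86.40 in total (split across the unequal shares, but the aggregate is all that matters for the group sum).
The 2 free-riders keep 16 each, adding 32. Group total = 32 + 86.40 = 118.40.

118.40 dollars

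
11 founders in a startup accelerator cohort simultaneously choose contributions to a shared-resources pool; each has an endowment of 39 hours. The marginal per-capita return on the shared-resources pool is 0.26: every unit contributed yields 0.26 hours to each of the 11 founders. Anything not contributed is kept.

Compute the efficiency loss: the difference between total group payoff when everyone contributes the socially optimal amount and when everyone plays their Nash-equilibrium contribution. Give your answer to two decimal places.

The private return per contributed unit is 0.26 < 1, so contributing 0 is dominant for every player. At the Nash equilibrium everyone keeps their 39, and the group total is 11 × 39 = 429.
Each contributed unit returns 2.860 to the group as a whole (0.26 to each of 11 players), which exceeds 1, so the social optimum is full contribution: group total = 2.860 × 429 = 1226.94.
Efficiency loss = 1226.94 − 429 = 797.94.

797.94 hours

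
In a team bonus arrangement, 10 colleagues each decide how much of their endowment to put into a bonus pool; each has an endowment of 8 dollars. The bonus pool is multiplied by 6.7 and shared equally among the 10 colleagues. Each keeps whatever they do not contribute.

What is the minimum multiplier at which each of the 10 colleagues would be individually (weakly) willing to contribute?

A contributed unit returns (multiplier)/10 to its contributor.
This reaches 1 exactly when the multiplier is 10.

10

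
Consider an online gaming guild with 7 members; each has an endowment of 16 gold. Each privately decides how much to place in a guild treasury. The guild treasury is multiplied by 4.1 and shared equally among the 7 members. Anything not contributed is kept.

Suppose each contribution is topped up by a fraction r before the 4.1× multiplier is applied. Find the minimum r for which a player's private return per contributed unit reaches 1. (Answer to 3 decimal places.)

With matching at rate r, one contributed unit becomes (1 + r) in the guild treasury and returns 4.1 × (1 + r) / 7 to the contributor.
Setting this equal to 1: 1 + r = 7/4.1 = 1.7073.
So the minimum matching rate is r = 1.7073 − 1 = 0.707.

0.707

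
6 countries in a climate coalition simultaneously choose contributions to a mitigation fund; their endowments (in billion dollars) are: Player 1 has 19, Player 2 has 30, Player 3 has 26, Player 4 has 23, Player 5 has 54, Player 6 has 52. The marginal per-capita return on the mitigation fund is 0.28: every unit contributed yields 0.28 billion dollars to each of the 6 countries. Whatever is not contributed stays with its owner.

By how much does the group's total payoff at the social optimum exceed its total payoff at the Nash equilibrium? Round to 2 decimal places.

The private return per contributed unit is 0.28 < 1 for everyone, so the Nash equilibrium is zero contribution and the group total is Σ E_j = 19 + 30 + 26 + 23 + 54 + 52 = 204.
Each contributed unit returns 1.680 to the group, so the social optimum is full contribution by everyone: group total = 1.680 × 204 = 342.72.
Efficiency loss = (1.680 − 1) × 204 = 138.72.

138.72 billion dollars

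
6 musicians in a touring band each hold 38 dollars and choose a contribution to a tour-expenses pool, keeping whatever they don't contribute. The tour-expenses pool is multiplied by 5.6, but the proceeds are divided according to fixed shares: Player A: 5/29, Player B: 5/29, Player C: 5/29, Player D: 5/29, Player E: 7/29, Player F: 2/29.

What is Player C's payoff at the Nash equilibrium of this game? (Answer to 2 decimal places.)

74.69 dollars

For player j, contributing a unit is worthwhile iff 5.6 × (j's share) ≥ 1, i.e. iff j's share is at least 0.1786.
Only Player E (7/29) clears that bar, contributing 38; the remaining 5 contribute 0. Total contributed: 38.
Player C keeps 38 and receives 5.6 × 38 × 5/29 = 36.69 from the tour-expenses pool, for a payoff of 74.69.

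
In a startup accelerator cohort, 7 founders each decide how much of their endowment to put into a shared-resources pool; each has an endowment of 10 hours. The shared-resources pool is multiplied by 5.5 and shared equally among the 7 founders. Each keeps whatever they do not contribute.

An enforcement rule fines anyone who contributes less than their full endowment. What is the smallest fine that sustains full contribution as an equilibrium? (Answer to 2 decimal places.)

2.14 hours

Given the others contribute fully, the best deviation is to contribute 0 (any partial contribution still incurs the fine and gives up units whose private return 0.7857 is below 1).
Deviating from 10 to 0 saves 10 hours but forfeits the deviator's share of the drop in the shared-resources pool: 5.5/7 × 10 = 7.86.
So the deviation gain is 10 − 7.86 = 2.14, and the fine must be at least 2.14 hours to wipe it out.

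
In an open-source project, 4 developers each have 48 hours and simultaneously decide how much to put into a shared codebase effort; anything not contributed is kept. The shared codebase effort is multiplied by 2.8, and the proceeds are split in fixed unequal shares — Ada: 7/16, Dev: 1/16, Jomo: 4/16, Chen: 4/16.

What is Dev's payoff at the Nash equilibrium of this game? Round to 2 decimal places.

56.40 hours

A player with share s gets back 2.8·s per unit contributed, so full contribution is dominant for anyone with s > 1/2.8 = 0.3571 and zero contribution is dominant for anyone below.
The only share above 0.3571 is Ada's 7/16, contributing 48; the remaining 3 contribute 0. Total contributed: 48.
Dev keeps 48 and receives 2.8 × 48 × 1/16 = 8.40 from the shared codebase effort, for a payoff of 56.40.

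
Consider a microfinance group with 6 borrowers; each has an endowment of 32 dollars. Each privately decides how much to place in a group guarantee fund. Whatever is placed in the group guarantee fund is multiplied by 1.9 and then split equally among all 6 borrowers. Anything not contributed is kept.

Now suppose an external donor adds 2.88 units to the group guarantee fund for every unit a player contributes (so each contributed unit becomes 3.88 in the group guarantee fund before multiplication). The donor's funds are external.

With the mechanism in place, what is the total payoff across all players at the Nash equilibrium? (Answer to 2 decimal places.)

With the mechanism, a contributed unit returns 1.9 × 3.88 / 6 = 1.2287 per unit of net cost to the contributor — now above 1 — so contributing fully is weakly dominant for every player.
So the Nash equilibrium is full contribution by all 6; the group earns 1.9 × 3.88 × 192 = 1415.42.

1415.42 dollars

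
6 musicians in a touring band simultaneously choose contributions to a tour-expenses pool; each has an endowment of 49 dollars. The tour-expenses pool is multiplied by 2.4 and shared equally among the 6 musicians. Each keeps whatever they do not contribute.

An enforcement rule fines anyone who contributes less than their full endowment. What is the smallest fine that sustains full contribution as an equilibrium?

29.40 dollars

Given the others contribute fully, the best deviation is to contribute 0 (any partial contribution still incurs the fine and gives up units whose private return 0.4000 is below 1).
Deviating from 49 to 0 saves 49 dollars but forfeits the deviator's share of the drop in the tour-expenses pool: 2.4/6 × 49 = 19.60.
So the deviation gain is 49 − 19.60 = 29.40, and the fine must be at least 29.40 dollars to wipe it out.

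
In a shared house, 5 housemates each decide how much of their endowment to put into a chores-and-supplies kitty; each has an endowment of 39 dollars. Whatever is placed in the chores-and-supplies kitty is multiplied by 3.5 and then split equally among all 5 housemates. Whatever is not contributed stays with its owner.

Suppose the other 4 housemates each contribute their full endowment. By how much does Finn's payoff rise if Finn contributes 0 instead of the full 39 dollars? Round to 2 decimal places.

Switching from a contribution of 39 to 0 lets Finn keep an extra 39 dollars, but lowers the chores-and-supplies kitty by 39, which costs Finn their own share of that drop: 3.5/5 × 39 = 27.30.
Net gain = 39 − 27.30 = 11.70. The private return per contributed unit (0.7000) is below 1, so free-riding is indeed the best response regardless of what the others do.

11.70 dollars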